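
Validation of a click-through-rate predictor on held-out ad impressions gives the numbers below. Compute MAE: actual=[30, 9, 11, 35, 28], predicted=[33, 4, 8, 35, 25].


Absolute errors: |30-33|=3, |9-4|=5, |11-8|=3, |35-35|=0, |28-25|=3
Sum = 14
MAE = 14/5 = 14/5

14/5


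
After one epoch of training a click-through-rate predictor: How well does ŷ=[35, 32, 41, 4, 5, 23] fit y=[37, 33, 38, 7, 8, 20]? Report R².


ȳ = 23.8333
SS_res = Σ(y-ŷ)² = 41
SS_tot = Σ(y-ȳ)² = 1006.83
R² = 1 - SS_res/SS_tot = 1 - 0.0407 = 0.9593

0.9593


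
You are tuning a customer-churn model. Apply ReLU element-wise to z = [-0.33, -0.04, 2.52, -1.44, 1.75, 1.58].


ReLU(-0.33) = max(0, -0.33) = 0.0
ReLU(-0.04) = max(0, -0.04) = 0.0
ReLU(2.52) = max(0, 2.52) = 2.52
ReLU(-1.44) = max(0, -1.44) = 0.0
ReLU(1.75) = max(0, 1.75) = 1.75
ReLU(1.58) = max(0, 1.58) = 1.58
result = [0.0, 0.0, 2.52, 0.0, 1.75, 1.58]

[0.0, 0.0, 2.52, 0.0, 1.75, 1.58]


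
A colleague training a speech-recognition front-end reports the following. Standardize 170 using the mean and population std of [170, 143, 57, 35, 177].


μ = 116.4, σ = 59.0037
z = (170 - 116.4)/59.0037 = 0.9084

0.9084


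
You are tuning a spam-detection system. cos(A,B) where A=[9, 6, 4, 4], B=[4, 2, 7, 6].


A·B = 9·4 + 6·2 + 4·7 + 4·6 = 100
‖A‖ = √149 = 12.2066, ‖B‖ = √105 = 10.247
cos = 100/(√149·√105) = 100/√15645 = 0.7995

0.7995


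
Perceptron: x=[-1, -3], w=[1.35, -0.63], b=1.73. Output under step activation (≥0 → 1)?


z = (-1)·(1.35) + (-3)·(-0.63) + 1.73
  = 2.27
step(z) = 1 (z≥0)

1


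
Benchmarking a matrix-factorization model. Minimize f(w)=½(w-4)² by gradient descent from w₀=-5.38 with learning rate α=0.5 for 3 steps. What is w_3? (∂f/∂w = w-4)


step 1: grad = -5.38-4 = -9.38; w = -5.38 - 0.5·(-9.38) = -0.69
step 2: grad = -0.69-4 = -4.69; w = -0.69 - 0.5·(-4.69) = 1.655
step 3: grad = 1.655-4 = -2.345; w = 1.655 - 0.5·(-2.345) = 2.8275

2.8275


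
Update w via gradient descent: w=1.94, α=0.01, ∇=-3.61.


w_new = w - α·∇
= 1.94 - 0.01·-3.61
= 1.94 + 0.0361
= 1.9761

1.9761


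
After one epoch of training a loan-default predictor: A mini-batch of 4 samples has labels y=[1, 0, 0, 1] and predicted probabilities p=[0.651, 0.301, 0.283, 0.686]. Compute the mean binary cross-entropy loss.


L[0] = -ln(0.651) = 0.4292
L[1] = -ln(1-0.301) = -ln(0.699) = 0.3581
L[2] = -ln(1-0.283) = -ln(0.717) = 0.3327
L[3] = -ln(0.686) = 0.3769
mean = (0.4292 + 0.3581 + 0.3327 + 0.3769)/4 = 0.3742

0.3742


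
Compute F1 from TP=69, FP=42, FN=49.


Precision = 69/111 = 0.6216
Recall = 69/118 = 0.5847
F1 = 2·P·R/(P+R) = 2·TP/(2·TP+FP+FN) = 138/(138+42+49) = 138/229 = 0.6026

0.6026


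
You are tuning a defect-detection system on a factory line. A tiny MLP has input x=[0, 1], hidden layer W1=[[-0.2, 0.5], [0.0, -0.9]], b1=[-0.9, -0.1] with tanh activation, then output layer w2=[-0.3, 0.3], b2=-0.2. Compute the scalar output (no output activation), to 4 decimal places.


z1[0] = (-0.2)·(0) + (0.5)·(1) - 0.9 = -0.4
z1[1] = (0.0)·(0) + (-0.9)·(1) - 0.1 = -1.0
h = tanh(z1) = [-0.3799, -0.7616]
output = (-0.3)·(-0.3799) + (0.3)·(-0.7616) - 0.2 = -0.3145

-0.3145


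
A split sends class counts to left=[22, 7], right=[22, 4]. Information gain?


Parent = [44, 11], H_parent = 0.7219
H_left = 0.7973 (n=29), H_right = 0.6194 (n=26)
H_children = (29/55)·0.7973 + (26/55)·0.6194 = 0.7132
IG = 0.7219 - 0.7132 = 0.0087

0.0087


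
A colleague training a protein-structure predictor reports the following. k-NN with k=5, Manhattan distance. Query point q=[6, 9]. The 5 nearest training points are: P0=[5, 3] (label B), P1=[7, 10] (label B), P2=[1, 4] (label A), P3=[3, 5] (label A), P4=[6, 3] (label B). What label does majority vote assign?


d(q,P0) = 7  (label B)
d(q,P1) = 2  (label B)
d(q,P2) = 10  (label A)
d(q,P3) = 7  (label A)
d(q,P4) = 6  (label B)
Votes: A=2, B=3
Majority → B

B


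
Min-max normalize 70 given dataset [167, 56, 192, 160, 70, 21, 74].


min=21, max=192
(70-21)/(192-21) = 49/171 = 0.2865

0.2865


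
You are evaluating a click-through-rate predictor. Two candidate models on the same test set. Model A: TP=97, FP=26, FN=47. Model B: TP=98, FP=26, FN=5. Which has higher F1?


Model A: P=97/123=0.7886, R=97/144=0.6736, F1=2PR/(P+R)=2TP/(2TP+FP+FN)=194/267=0.7266
Model B: P=98/124=0.7903, R=98/103=0.9515, F1=2PR/(P+R)=2TP/(2TP+FP+FN)=196/227=0.8634
0.7266 < 0.8634 → Model B

Model B


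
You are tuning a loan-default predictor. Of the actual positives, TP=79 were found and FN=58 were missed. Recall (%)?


Recall = TP/(TP+FN)
= 79/(79+58)
= 79/137 = 57.66%

57.66%


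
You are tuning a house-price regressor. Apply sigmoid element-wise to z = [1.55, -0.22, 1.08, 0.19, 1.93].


σ(1.55) = 1/(1+e^-1.55) = 0.8249
σ(-0.22) = 1/(1+e^0.22) = 0.4452
σ(1.08) = 1/(1+e^-1.08) = 0.7465
σ(0.19) = 1/(1+e^-0.19) = 0.5474
σ(1.93) = 1/(1+e^-1.93) = 0.8732
result = [0.8249, 0.4452, 0.7465, 0.5474, 0.8732]

[0.8249, 0.4452, 0.7465, 0.5474, 0.8732]


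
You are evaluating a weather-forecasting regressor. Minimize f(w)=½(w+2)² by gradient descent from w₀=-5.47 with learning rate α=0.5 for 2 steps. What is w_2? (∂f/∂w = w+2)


step 1: grad = -5.47+2 = -3.47; w = -5.47 - 0.5·(-3.47) = -3.735
step 2: grad = -3.735+2 = -1.735; w = -3.735 - 0.5·(-1.735) = -2.8675

-2.8675


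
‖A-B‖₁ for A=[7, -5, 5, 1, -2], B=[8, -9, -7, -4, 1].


d = |7-8| + |-5+ 9| + |5+ 7| + |1+ 4| + |-2-1|
  = 1 + 4 + 12 + 5 + 3
  = 25

25


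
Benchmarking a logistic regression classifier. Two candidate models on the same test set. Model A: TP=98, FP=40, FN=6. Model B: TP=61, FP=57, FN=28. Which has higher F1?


Model A: P=98/138=0.7101, R=98/104=0.9423, F1=2PR/(P+R)=2TP/(2TP+FP+FN)=196/242=0.8099
Model B: P=61/118=0.5169, R=61/89=0.6854, F1=2PR/(P+R)=2TP/(2TP+FP+FN)=122/207=0.5894
0.8099 > 0.5894 → Model A

Model A


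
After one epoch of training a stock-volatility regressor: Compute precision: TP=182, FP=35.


Precision = TP/(TP+FP)
= 182/(182+35)
= 182/217 = 83.87%

83.87%


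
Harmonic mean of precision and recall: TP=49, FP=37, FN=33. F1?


Precision = 49/86 = 0.5698
Recall = 49/82 = 0.5976
F1 = 2·P·R/(P+R) = 2·TP/(2·TP+FP+FN) = 98/(98+37+33) = 98/168 = 0.5833

0.5833


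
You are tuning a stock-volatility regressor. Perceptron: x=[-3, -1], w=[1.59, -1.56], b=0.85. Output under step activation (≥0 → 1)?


z = (-3)·(1.59) + (-1)·(-1.56) + 0.85
  = -2.36
step(z) = 0 (z<0)

0


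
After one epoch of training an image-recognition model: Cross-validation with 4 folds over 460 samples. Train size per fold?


Fold size = 460/4 = 115
Training per fold = 460 - 115 = 345

345


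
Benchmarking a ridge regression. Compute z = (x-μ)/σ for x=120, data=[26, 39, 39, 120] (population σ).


μ = 56, σ = 37.3296
z = (120 - 56)/37.3296 = 1.7145

1.7145


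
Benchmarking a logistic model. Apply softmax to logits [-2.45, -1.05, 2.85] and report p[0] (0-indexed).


Exponentials: e^-2.45=0.0863, e^-1.05=0.3499, e^2.85=17.2878
Sum = 17.724
Softmax = [0.0049, 0.0197, 0.9754]
p[0] = 0.0863/17.724 = 0.0049

0.0049


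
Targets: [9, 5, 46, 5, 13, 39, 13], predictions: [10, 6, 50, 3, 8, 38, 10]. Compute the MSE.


Squared errors: (9-10)²=1, (5-6)²=1, (46-50)²=16, (5-3)²=4, (13-8)²=25, (39-38)²=1, (13-10)²=9
Sum = 57
MSE = 57/7 = 57/7

57/7


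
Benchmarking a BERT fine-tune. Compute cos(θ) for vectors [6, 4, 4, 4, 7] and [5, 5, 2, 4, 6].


A·B = 6·5 + 4·5 + 4·2 + 4·4 + 7·6 = 116
‖A‖ = √133 = 11.5326, ‖B‖ = √106 = 10.2956
cos = 116/(√133·√106) = 116/√14098 = 0.977

0.977


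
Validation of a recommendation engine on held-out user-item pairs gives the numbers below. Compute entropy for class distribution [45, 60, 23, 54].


Probabilities: [45/182, 60/182, 23/182, 54/182] ≈ [0.2473, 0.3297, 0.1264, 0.2967]
H = -((45/182)·log₂(45/182) + (60/182)·log₂(60/182) + (23/182)·log₂(23/182) + (54/182)·log₂(54/182))
  = 1.9234 bits

1.9234 bits


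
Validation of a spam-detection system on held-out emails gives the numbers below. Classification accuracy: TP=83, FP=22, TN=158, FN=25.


Accuracy = (TP+TN)/(TP+TN+FP+FN)
= (83+158)/(288)
= 241/288 = 83.68%

83.68%


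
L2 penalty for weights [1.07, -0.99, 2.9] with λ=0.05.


‖w‖₂² = (1.07)² + (-0.99)² + (2.9)²
     = 1.1449 + 0.9801 + 8.41
     = 10.535
λ·‖w‖₂² = 0.05·10.535 = 0.52675

0.52675


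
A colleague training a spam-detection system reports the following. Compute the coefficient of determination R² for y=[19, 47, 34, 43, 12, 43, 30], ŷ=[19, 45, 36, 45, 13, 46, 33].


ȳ = 32.5714
SS_res = Σ(y-ŷ)² = 31
SS_tot = Σ(y-ȳ)² = 1041.71
R² = 1 - SS_res/SS_tot = 1 - 0.0298 = 0.9702

0.9702


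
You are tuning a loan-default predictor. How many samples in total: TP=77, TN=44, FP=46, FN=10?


Total = TP + TN + FP + FN
= 77 + 44 + 46 + 10
= 177
(Predicted positive: 123, predicted negative: 54)

177


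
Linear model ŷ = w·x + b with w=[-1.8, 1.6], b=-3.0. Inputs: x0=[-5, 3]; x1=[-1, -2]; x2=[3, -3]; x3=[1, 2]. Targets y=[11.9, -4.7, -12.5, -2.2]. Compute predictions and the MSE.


ŷ0 = (-1.8)·(-5) + (1.6)·(3) - 3.0 = 10.8
ŷ1 = (-1.8)·(-1) + (1.6)·(-2) - 3.0 = -4.4
ŷ2 = (-1.8)·(3) + (1.6)·(-3) - 3.0 = -13.2
ŷ3 = (-1.8)·(1) + (1.6)·(2) - 3.0 = -1.6
errors² = [1.21, 0.09, 0.49, 0.36]
MSE = 2.1500/4 = 0.5375

0.5375


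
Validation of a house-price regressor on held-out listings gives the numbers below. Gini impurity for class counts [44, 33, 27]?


Probabilities: [44/104, 33/104, 27/104] ≈ [0.4231, 0.3173, 0.2596]
Σpᵢ² = (1936 + 1089 + 729)/104² = 3754/10816
Gini = 1 - Σpᵢ² = 1 - 3754/10816 = 0.6529

0.6529


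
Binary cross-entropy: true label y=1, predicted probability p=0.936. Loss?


BCE = -[y·ln(p) + (1-y)·ln(1-p)]
= -1·ln(0.936) - 0
= -ln(0.936) = 0.0661

0.0661


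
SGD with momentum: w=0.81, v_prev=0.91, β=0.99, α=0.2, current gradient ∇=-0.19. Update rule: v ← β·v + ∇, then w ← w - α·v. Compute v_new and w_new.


v_new = 0.99·0.91 - 0.19 = 0.9009 - 0.19 = 0.7109
w_new = 0.81 - 0.2·0.7109 = 0.81 - 0.14218 = 0.66782

v_new=0.7109, w_new=0.66782


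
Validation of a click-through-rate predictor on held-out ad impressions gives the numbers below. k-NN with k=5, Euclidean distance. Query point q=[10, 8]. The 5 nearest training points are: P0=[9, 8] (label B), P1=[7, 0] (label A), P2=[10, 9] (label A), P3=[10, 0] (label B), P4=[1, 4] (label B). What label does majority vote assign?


d(q,P0) = 1.0  (label B)
d(q,P1) = 8.544  (label A)
d(q,P2) = 1.0  (label A)
d(q,P3) = 8.0  (label B)
d(q,P4) = 9.8489  (label B)
Votes: A=2, B=3
Majority → B

B


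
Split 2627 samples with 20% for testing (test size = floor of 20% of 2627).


Test = ⌊2627·20/100⌋ = 525
Train = 2627 - 525 = 2102

Train: 2102, Test: 525


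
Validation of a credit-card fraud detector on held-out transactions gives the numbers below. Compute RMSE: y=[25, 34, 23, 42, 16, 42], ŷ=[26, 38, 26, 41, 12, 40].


MSE = 47/6 = 7.8333
RMSE = √(47/6) = 2.7988

2.7988


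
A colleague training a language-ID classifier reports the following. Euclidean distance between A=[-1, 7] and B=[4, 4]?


d = √((-1-4)² + (7-4)²)
  = √(25 + 9)
  = √34 = 5.831

5.831


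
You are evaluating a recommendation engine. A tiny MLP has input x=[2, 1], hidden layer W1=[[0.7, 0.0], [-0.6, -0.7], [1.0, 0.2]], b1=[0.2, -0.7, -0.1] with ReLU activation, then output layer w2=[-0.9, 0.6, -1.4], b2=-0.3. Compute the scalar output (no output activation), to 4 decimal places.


z1[0] = (0.7)·(2) + (0.0)·(1) + 0.2 = 1.6
z1[1] = (-0.6)·(2) + (-0.7)·(1) - 0.7 = -2.6
z1[2] = (1.0)·(2) + (0.2)·(1) - 0.1 = 2.1
h = ReLU(z1) = [1.6, 0.0, 2.1]
output = (-0.9)·(1.6) + (0.6)·(0.0) + (-1.4)·(2.1) - 0.3 = -4.68

-4.68


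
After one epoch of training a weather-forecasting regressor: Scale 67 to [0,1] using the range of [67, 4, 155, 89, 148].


min=4, max=155
(67-4)/(155-4) = 63/151 = 0.4172

0.4172


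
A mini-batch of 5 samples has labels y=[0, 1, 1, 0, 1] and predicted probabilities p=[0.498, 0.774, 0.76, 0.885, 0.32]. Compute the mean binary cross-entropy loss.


L[0] = -ln(1-0.498) = -ln(0.502) = 0.6892
L[1] = -ln(0.774) = 0.2562
L[2] = -ln(0.76) = 0.2744
L[3] = -ln(1-0.885) = -ln(0.115) = 2.1628
L[4] = -ln(0.32) = 1.1394
mean = (0.6892 + 0.2562 + 0.2744 + 2.1628 + 1.1394)/5 = 0.9044

0.9044


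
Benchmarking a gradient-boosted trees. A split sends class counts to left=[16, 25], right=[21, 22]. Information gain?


Parent = [37, 47], H_parent = 0.9898
H_left = 0.965 (n=41), H_right = 0.9996 (n=43)
H_children = (41/84)·0.965 + (43/84)·0.9996 = 0.9827
IG = 0.9898 - 0.9827 = 0.0071

0.0071


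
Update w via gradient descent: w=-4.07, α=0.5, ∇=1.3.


w_new = w - α·∇
= -4.07 - 0.5·1.3
= -4.07 - 0.65
= -4.72

-4.72


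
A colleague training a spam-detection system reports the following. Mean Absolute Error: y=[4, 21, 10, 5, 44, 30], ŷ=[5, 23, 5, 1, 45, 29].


Absolute errors: |4-5|=1, |21-23|=2, |10-5|=5, |5-1|=4, |44-45|=1, |30-29|=1
Sum = 14
MAE = 14/6 = 7/3

7/3


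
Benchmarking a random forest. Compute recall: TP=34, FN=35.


Recall = TP/(TP+FN)
= 34/(34+35)
= 34/69 = 49.28%

49.28%


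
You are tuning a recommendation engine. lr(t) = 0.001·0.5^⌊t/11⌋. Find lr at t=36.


n_drops = ⌊36/11⌋ = 3
lr = 0.001·0.5^3 = 0.001·0.125 = 0.000125

0.000125


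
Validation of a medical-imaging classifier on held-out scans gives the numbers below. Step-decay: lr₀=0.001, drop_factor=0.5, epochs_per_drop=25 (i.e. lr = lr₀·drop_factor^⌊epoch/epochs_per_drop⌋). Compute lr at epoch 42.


n_drops = ⌊42/25⌋ = 1
lr = 0.001·0.5^1 = 0.001·0.5 = 0.0005

0.0005


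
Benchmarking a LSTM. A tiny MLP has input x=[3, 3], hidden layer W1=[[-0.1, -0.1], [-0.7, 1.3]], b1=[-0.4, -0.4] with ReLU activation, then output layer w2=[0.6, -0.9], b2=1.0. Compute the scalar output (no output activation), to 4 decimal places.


z1[0] = (-0.1)·(3) + (-0.1)·(3) - 0.4 = -1.0
z1[1] = (-0.7)·(3) + (1.3)·(3) - 0.4 = 1.4
h = ReLU(z1) = [0.0, 1.4]
output = (0.6)·(0.0) + (-0.9)·(1.4) + 1.0 = -0.26

-0.26


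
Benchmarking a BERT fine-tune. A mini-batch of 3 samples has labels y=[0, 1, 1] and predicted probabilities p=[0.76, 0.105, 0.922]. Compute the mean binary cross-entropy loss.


L[0] = -ln(1-0.76) = -ln(0.24) = 1.4271
L[1] = -ln(0.105) = 2.2538
L[2] = -ln(0.922) = 0.0812
mean = (1.4271 + 2.2538 + 0.0812)/3 = 1.254

1.254


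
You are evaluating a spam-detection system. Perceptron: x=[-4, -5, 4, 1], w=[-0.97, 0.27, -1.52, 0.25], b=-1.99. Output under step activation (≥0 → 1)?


z = (-4)·(-0.97) + (-5)·(0.27) + (4)·(-1.52) + (1)·(0.25) - 1.99
  = -5.29
step(z) = 0 (z<0)

0


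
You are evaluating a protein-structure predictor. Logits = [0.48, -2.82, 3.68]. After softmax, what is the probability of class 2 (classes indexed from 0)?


Exponentials: e^0.48=1.6161, e^-2.82=0.0596, e^3.68=39.6464
Sum = 41.3221
Softmax = [0.0391, 0.0014, 0.9594]
p[2] = 39.6464/41.3221 = 0.9594

0.9594


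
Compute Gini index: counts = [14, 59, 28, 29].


Probabilities: [14/130, 59/130, 28/130, 29/130] ≈ [0.1077, 0.4538, 0.2154, 0.2231]
Σpᵢ² = (196 + 3481 + 784 + 841)/130² = 5302/16900
Gini = 1 - Σpᵢ² = 1 - 5302/16900 = 0.6863

0.6863


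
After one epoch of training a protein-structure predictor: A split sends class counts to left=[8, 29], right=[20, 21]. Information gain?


Parent = [28, 50], H_parent = 0.9418
H_left = 0.7532 (n=37), H_right = 0.9996 (n=41)
H_children = (37/78)·0.7532 + (41/78)·0.9996 = 0.8827
IG = 0.9418 - 0.8827 = 0.0591

0.0591


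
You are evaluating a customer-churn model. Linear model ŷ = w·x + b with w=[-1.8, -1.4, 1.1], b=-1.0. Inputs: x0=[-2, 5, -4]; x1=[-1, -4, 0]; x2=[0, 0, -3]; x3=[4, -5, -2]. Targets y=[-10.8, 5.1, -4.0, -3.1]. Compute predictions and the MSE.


ŷ0 = (-1.8)·(-2) + (-1.4)·(5) + (1.1)·(-4) - 1.0 = -8.8
ŷ1 = (-1.8)·(-1) + (-1.4)·(-4) + (1.1)·(0) - 1.0 = 6.4
ŷ2 = (-1.8)·(0) + (-1.4)·(0) + (1.1)·(-3) - 1.0 = -4.3
ŷ3 = (-1.8)·(4) + (-1.4)·(-5) + (1.1)·(-2) - 1.0 = -3.4
errors² = [4.0, 1.69, 0.09, 0.09]
MSE = 5.8700/4 = 1.4675

1.4675


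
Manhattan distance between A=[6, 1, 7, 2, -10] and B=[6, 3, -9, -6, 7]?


d = |6-6| + |1-3| + |7+ 9| + |2+ 6| + |-10-7|
  = 0 + 2 + 16 + 8 + 17
  = 43

43


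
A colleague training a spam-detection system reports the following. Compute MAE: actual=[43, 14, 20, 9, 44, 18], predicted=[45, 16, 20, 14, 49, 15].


Absolute errors: |43-45|=2, |14-16|=2, |20-20|=0, |9-14|=5, |44-49|=5, |18-15|=3
Sum = 17
MAE = 17/6 = 17/6

17/6


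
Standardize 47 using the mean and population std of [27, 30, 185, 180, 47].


μ = 93.8, σ = 72.761
z = (47 - 93.8)/72.761 = -0.6432

-0.6432


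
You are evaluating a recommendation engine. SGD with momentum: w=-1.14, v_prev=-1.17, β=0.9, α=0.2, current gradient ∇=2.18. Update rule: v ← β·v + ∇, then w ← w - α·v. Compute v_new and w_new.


v_new = 0.9·-1.17 + 2.18 = -1.053 + 2.18 = 1.127
w_new = -1.14 - 0.2·1.127 = -1.14 - 0.2254 = -1.3654

v_new=1.127, w_new=-1.3654


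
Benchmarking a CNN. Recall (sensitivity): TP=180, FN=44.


Recall = TP/(TP+FN)
= 180/(180+44)
= 180/224 = 80.36%

80.36%


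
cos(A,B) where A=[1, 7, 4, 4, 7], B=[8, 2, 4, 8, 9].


A·B = 1·8 + 7·2 + 4·4 + 4·8 + 7·9 = 133
‖A‖ = √131 = 11.4455, ‖B‖ = √229 = 15.1327
cos = 133/(√131·√229) = 133/√29999 = 0.7679

0.7679


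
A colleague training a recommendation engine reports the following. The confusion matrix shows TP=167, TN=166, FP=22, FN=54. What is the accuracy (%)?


Accuracy = (TP+TN)/(TP+TN+FP+FN)
= (167+166)/(409)
= 333/409 = 81.42%

81.42%


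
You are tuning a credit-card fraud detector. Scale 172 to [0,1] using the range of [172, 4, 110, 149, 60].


min=4, max=172
(172-4)/(172-4) = 168/168 = 1.0

1.0


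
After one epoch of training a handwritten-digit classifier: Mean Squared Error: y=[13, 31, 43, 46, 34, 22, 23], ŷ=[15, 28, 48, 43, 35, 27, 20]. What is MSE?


Squared errors: (13-15)²=4, (31-28)²=9, (43-48)²=25, (46-43)²=9, (34-35)²=1, (22-27)²=25, (23-20)²=9
Sum = 82
MSE = 82/7 = 82/7

82/7


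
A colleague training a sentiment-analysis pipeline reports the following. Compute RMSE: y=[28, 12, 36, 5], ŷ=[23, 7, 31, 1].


MSE = 91/4 = 22.75
RMSE = √(91/4) = 4.7697

4.7697


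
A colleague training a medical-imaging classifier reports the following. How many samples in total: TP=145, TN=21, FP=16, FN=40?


Total = TP + TN + FP + FN
= 145 + 21 + 16 + 40
= 222
(Predicted positive: 161, predicted negative: 61)

222


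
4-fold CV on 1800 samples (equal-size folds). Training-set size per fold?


Fold size = 1800/4 = 450
Training per fold = 1800 - 450 = 1350

1350


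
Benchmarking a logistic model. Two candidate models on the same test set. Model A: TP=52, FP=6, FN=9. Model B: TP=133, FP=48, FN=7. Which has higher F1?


Model A: P=52/58=0.8966, R=52/61=0.8525, F1=2PR/(P+R)=2TP/(2TP+FP+FN)=104/119=0.8739
Model B: P=133/181=0.7348, R=133/140=0.95, F1=2PR/(P+R)=2TP/(2TP+FP+FN)=266/321=0.8287
0.8739 > 0.8287 → Model A

Model A


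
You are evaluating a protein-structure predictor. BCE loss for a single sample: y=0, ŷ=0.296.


BCE = -[y·ln(p) + (1-y)·ln(1-p)]
= -0 - 1·ln(1-0.296)
= -ln(0.704) = 0.351

0.351


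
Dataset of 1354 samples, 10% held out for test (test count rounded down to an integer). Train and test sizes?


Test = ⌊1354·10/100⌋ = 135
Train = 1354 - 135 = 1219

Train: 1219, Test: 135


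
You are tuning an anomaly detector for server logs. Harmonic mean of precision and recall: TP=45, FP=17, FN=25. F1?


Precision = 45/62 = 0.7258
Recall = 45/70 = 0.6429
F1 = 2·P·R/(P+R) = 2·TP/(2·TP+FP+FN) = 90/(90+17+25) = 90/132 = 0.6818

0.6818


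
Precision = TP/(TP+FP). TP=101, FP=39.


Precision = TP/(TP+FP)
= 101/(101+39)
= 101/140 = 72.14%

72.14%


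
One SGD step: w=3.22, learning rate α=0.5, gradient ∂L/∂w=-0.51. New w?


w_new = w - α·∇
= 3.22 - 0.5·-0.51
= 3.22 + 0.255
= 3.475

3.475


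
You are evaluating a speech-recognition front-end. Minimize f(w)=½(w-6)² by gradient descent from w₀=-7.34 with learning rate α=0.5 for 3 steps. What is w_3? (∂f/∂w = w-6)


step 1: grad = -7.34-6 = -13.34; w = -7.34 - 0.5·(-13.34) = -0.67
step 2: grad = -0.67-6 = -6.67; w = -0.67 - 0.5·(-6.67) = 2.665
step 3: grad = 2.665-6 = -3.335; w = 2.665 - 0.5·(-3.335) = 4.3325

4.3325


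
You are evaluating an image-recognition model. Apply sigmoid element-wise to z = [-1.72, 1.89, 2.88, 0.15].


σ(-1.72) = 1/(1+e^1.72) = 0.1519
σ(1.89) = 1/(1+e^-1.89) = 0.8688
σ(2.88) = 1/(1+e^-2.88) = 0.9468
σ(0.15) = 1/(1+e^-0.15) = 0.5374
result = [0.1519, 0.8688, 0.9468, 0.5374]

[0.1519, 0.8688, 0.9468, 0.5374]


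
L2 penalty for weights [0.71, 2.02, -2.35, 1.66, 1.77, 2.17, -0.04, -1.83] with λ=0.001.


‖w‖₂² = (0.71)² + (2.02)² + (-2.35)² + (1.66)² + (1.77)² + (2.17)² + (-0.04)² + (-1.83)²
     = 0.5041 + 4.0804 + 5.5225 + 2.7556 + 3.1329 + 4.7089 + 0.0016 + 3.3489
     = 24.0549
λ·‖w‖₂² = 0.001·24.0549 = 0.024055

0.024055


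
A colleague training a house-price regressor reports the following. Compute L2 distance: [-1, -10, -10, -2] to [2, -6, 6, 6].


d = √((-1-2)² + (-10+ 6)² + (-10-6)² + (-2-6)²)
  = √(9 + 16 + 256 + 64)
  = √345 = 18.5742

18.5742


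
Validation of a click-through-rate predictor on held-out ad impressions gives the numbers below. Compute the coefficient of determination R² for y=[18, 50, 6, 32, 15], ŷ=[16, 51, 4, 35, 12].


ȳ = 24.2
SS_res = Σ(y-ŷ)² = 27
SS_tot = Σ(y-ȳ)² = 1180.8
R² = 1 - SS_res/SS_tot = 1 - 0.0229 = 0.9771

0.9771


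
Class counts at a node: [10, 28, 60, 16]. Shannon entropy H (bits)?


Probabilities: [10/114, 28/114, 60/114, 16/114] ≈ [0.0877, 0.2456, 0.5263, 0.1404]
H = -((10/114)·log₂(10/114) + (28/114)·log₂(28/114) + (60/114)·log₂(60/114) + (16/114)·log₂(16/114))
  = 1.6904 bits

1.6904 bits


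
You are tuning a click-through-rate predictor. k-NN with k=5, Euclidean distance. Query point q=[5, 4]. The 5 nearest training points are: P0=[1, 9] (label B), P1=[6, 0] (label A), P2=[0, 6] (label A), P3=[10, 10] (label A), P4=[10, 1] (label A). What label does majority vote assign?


d(q,P0) = 6.4031  (label B)
d(q,P1) = 4.1231  (label A)
d(q,P2) = 5.3852  (label A)
d(q,P3) = 7.8102  (label A)
d(q,P4) = 5.831  (label A)
Votes: A=4, B=1
Majority → A

A


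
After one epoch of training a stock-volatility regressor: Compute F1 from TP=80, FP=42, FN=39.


Precision = 80/122 = 0.6557
Recall = 80/119 = 0.6723
F1 = 2·P·R/(P+R) = 2·TP/(2·TP+FP+FN) = 160/(160+42+39) = 160/241 = 0.6639

0.6639


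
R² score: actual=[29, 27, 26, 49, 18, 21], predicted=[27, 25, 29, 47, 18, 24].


ȳ = 28.3333
SS_res = Σ(y-ŷ)² = 30
SS_tot = Σ(y-ȳ)² = 595.33
R² = 1 - SS_res/SS_tot = 1 - 0.0504 = 0.9496

0.9496


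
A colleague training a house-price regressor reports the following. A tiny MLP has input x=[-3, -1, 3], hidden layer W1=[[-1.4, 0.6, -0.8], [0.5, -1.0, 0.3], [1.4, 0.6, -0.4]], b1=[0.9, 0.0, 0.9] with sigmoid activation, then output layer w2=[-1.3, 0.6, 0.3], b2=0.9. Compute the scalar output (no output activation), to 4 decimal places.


z1[0] = (-1.4)·(-3) + (0.6)·(-1) + (-0.8)·(3) + 0.9 = 2.1
z1[1] = (0.5)·(-3) + (-1.0)·(-1) + (0.3)·(3) + 0.0 = 0.4
z1[2] = (1.4)·(-3) + (0.6)·(-1) + (-0.4)·(3) + 0.9 = -5.1
h = sigmoid(z1) = [0.8909, 0.5987, 0.0061]
output = (-1.3)·(0.8909) + (0.6)·(0.5987) + (0.3)·(0.0061) + 0.9 = 0.1029

0.1029


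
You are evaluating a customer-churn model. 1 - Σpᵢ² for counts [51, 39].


Probabilities: [51/90, 39/90] ≈ [0.5667, 0.4333]
Σpᵢ² = (2601 + 1521)/90² = 4122/8100
Gini = 1 - Σpᵢ² = 1 - 4122/8100 = 0.4911

0.4911


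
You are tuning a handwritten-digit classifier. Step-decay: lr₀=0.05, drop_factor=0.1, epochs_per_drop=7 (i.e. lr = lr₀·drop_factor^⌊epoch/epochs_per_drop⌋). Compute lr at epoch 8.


n_drops = ⌊8/7⌋ = 1
lr = 0.05·0.1^1 = 0.05·0.1 = 0.005

0.005


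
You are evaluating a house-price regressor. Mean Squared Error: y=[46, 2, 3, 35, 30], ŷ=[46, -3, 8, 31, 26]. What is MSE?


Squared errors: (46-46)²=0, (2+ 3)²=25, (3-8)²=25, (35-31)²=16, (30-26)²=16
Sum = 82
MSE = 82/5 = 82/5

82/5


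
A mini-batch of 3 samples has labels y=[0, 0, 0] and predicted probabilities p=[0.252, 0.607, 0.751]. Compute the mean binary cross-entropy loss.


L[0] = -ln(1-0.252) = -ln(0.748) = 0.2904
L[1] = -ln(1-0.607) = -ln(0.393) = 0.9339
L[2] = -ln(1-0.751) = -ln(0.249) = 1.3903
mean = (0.2904 + 0.9339 + 1.3903)/3 = 0.8715

0.8715


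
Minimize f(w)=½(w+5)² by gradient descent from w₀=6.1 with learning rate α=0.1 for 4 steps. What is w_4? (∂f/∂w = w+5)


step 1: grad = 6.1+5 = 11.1; w = 6.1 - 0.1·(11.1) = 4.99
step 2: grad = 4.99+5 = 9.99; w = 4.99 - 0.1·(9.99) = 3.991
step 3: grad = 3.991+5 = 8.991; w = 3.991 - 0.1·(8.991) = 3.0919
step 4: grad = 3.0919+5 = 8.0919; w = 3.0919 - 0.1·(8.0919) = 2.28271

2.28271


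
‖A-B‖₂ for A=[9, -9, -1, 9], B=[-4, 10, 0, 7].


d = √((9+ 4)² + (-9-10)² + (-1-0)² + (9-7)²)
  = √(169 + 361 + 1 + 4)
  = √535 = 23.1301

23.1301


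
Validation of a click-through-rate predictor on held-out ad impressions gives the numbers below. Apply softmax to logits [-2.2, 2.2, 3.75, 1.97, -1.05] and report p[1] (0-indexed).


Exponentials: e^-2.2=0.1108, e^2.2=9.025, e^3.75=42.5211, e^1.97=7.1707, e^-1.05=0.3499
Sum = 59.1775
Softmax = [0.0019, 0.1525, 0.7185, 0.1212, 0.0059]
p[1] = 9.025/59.1775 = 0.1525

0.1525


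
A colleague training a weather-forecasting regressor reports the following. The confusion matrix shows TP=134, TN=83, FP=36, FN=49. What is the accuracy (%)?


Accuracy = (TP+TN)/(TP+TN+FP+FN)
= (134+83)/(302)
= 217/302 = 71.85%

71.85%


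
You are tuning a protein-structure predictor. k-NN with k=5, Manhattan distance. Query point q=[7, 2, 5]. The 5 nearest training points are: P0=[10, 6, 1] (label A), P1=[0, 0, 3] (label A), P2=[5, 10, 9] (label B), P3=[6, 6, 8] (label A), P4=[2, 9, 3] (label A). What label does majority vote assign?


d(q,P0) = 11  (label A)
d(q,P1) = 11  (label A)
d(q,P2) = 14  (label B)
d(q,P3) = 8  (label A)
d(q,P4) = 14  (label A)
Votes: A=4, B=1
Majority → A

A


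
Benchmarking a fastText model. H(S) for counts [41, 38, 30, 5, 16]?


Probabilities: [41/130, 38/130, 30/130, 5/130, 16/130] ≈ [0.3154, 0.2923, 0.2308, 0.0385, 0.1231]
H = -((41/130)·log₂(41/130) + (38/130)·log₂(38/130) + (30/130)·log₂(30/130) + (5/130)·log₂(5/130) + (16/130)·log₂(16/130))
  = 2.0847 bits

2.0847 bits


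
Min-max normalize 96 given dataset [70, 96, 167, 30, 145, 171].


min=30, max=171
(96-30)/(171-30) = 66/141 = 0.4681

0.4681


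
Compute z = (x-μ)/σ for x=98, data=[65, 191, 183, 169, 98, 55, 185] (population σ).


μ = 135.1429, σ = 55.7608
z = (98 - 135.1429)/55.7608 = -0.6661

-0.6661


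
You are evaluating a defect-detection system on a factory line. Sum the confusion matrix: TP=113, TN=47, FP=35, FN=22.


Total = TP + TN + FP + FN
= 113 + 47 + 35 + 22
= 217
(Predicted positive: 148, predicted negative: 69)

217


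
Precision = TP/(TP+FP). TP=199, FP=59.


Precision = TP/(TP+FP)
= 199/(199+59)
= 199/258 = 77.13%

77.13%


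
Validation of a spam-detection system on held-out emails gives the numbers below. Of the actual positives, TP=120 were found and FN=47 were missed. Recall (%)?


Recall = TP/(TP+FN)
= 120/(120+47)
= 120/167 = 71.86%

71.86%


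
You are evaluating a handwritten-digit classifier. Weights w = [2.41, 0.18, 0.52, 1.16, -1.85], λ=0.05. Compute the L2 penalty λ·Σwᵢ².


‖w‖₂² = (2.41)² + (0.18)² + (0.52)² + (1.16)² + (-1.85)²
     = 5.8081 + 0.0324 + 0.2704 + 1.3456 + 3.4225
     = 10.879
λ·‖w‖₂² = 0.05·10.879 = 0.54395

0.54395


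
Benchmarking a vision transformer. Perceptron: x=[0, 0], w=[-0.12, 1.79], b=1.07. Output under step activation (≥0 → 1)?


z = (0)·(-0.12) + (0)·(1.79) + 1.07
  = 1.07
step(z) = 1 (z≥0)

1


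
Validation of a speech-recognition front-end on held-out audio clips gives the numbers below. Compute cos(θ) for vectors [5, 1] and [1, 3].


A·B = 5·1 + 1·3 = 8
‖A‖ = √26 = 5.099, ‖B‖ = √10 = 3.1623
cos = 8/(√26·√10) = 8/√260 = 0.4961

0.4961


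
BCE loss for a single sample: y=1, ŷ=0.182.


BCE = -[y·ln(p) + (1-y)·ln(1-p)]
= -1·ln(0.182) - 0
= -ln(0.182) = 1.7037

1.7037


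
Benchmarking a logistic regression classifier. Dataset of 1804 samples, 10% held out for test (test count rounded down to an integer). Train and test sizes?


Test = ⌊1804·10/100⌋ = 180
Train = 1804 - 180 = 1624

Train: 1624, Test: 180


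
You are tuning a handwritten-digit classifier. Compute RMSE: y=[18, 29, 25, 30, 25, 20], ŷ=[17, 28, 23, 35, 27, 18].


MSE = 39/6 = 6.5
RMSE = √(39/6) = 2.5495

2.5495


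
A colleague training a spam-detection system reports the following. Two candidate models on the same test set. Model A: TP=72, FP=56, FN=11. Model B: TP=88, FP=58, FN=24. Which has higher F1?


Model A: P=72/128=0.5625, R=72/83=0.8675, F1=2PR/(P+R)=2TP/(2TP+FP+FN)=144/211=0.6825
Model B: P=88/146=0.6027, R=88/112=0.7857, F1=2PR/(P+R)=2TP/(2TP+FP+FN)=176/258=0.6822
0.6825 > 0.6822 → Model A

Model A


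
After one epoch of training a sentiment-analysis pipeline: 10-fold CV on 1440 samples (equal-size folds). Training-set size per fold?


Fold size = 1440/10 = 144
Training per fold = 1440 - 144 = 1296

1296


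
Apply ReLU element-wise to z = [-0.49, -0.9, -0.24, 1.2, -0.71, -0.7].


ReLU(-0.49) = max(0, -0.49) = 0.0
ReLU(-0.9) = max(0, -0.9) = 0.0
ReLU(-0.24) = max(0, -0.24) = 0.0
ReLU(1.2) = max(0, 1.2) = 1.2
ReLU(-0.71) = max(0, -0.71) = 0.0
ReLU(-0.7) = max(0, -0.7) = 0.0
result = [0.0, 0.0, 0.0, 1.2, 0.0, 0.0]

[0.0, 0.0, 0.0, 1.2, 0.0, 0.0]


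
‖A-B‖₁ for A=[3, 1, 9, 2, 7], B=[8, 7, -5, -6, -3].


d = |3-8| + |1-7| + |9+ 5| + |2+ 6| + |7+ 3|
  = 5 + 6 + 14 + 8 + 10
  = 43

43


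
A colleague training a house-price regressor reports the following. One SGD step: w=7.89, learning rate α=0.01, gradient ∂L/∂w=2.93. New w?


w_new = w - α·∇
= 7.89 - 0.01·2.93
= 7.89 - 0.0293
= 7.8607

7.8607


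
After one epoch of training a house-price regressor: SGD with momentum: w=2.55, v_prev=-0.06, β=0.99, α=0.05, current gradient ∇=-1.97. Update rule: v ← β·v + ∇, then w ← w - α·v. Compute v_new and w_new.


v_new = 0.99·-0.06 - 1.97 = -0.0594 - 1.97 = -2.0294
w_new = 2.55 - 0.05·-2.0294 = 2.55 + 0.10147 = 2.65147

v_new=-2.0294, w_new=2.65147


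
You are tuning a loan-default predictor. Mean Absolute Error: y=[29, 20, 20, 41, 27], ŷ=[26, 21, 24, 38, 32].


Absolute errors: |29-26|=3, |20-21|=1, |20-24|=4, |41-38|=3, |27-32|=5
Sum = 16
MAE = 16/5 = 16/5

16/5


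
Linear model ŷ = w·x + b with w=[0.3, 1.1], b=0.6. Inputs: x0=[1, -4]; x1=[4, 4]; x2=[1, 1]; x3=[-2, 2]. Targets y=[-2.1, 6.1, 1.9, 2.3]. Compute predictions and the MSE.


ŷ0 = (0.3)·(1) + (1.1)·(-4) + 0.6 = -3.5
ŷ1 = (0.3)·(4) + (1.1)·(4) + 0.6 = 6.2
ŷ2 = (0.3)·(1) + (1.1)·(1) + 0.6 = 2.0
ŷ3 = (0.3)·(-2) + (1.1)·(2) + 0.6 = 2.2
errors² = [1.96, 0.01, 0.01, 0.01]
MSE = 1.9900/4 = 0.4975

0.4975


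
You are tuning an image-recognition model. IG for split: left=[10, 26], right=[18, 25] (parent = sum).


Parent = [28, 51], H_parent = 0.938
H_left = 0.8524 (n=36), H_right = 0.9808 (n=43)
H_children = (36/79)·0.8524 + (43/79)·0.9808 = 0.9223
IG = 0.938 - 0.9223 = 0.0157

0.0157


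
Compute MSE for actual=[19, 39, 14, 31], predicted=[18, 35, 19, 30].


Squared errors: (19-18)²=1, (39-35)²=16, (14-19)²=25, (31-30)²=1
Sum = 43
MSE = 43/4 = 43/4

43/4


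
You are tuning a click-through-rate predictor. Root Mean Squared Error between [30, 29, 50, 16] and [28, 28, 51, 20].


MSE = 22/4 = 5.5
RMSE = √(22/4) = 2.3452

2.3452


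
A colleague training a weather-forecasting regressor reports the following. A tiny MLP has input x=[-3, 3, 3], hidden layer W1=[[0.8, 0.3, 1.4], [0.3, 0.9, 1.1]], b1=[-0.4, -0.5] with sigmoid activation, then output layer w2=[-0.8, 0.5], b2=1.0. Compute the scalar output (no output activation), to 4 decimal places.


z1[0] = (0.8)·(-3) + (0.3)·(3) + (1.4)·(3) - 0.4 = 2.3
z1[1] = (0.3)·(-3) + (0.9)·(3) + (1.1)·(3) - 0.5 = 4.6
h = sigmoid(z1) = [0.9089, 0.99]
output = (-0.8)·(0.9089) + (0.5)·(0.99) + 1.0 = 0.7679

0.7679


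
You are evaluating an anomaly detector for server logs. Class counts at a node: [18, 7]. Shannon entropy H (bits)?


Probabilities: [18/25, 7/25] ≈ [0.72, 0.28]
H = -((18/25)·log₂(18/25) + (7/25)·log₂(7/25))
  = 0.8555 bits

0.8555 bits


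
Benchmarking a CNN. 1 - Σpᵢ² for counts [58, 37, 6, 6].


Probabilities: [58/107, 37/107, 6/107, 6/107] ≈ [0.5421, 0.3458, 0.0561, 0.0561]
Σpᵢ² = (3364 + 1369 + 36 + 36)/107² = 4805/11449
Gini = 1 - Σpᵢ² = 1 - 4805/11449 = 0.5803

0.5803


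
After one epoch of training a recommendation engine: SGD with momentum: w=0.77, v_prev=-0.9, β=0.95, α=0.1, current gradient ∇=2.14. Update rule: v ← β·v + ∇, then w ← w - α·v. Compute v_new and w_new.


v_new = 0.95·-0.9 + 2.14 = -0.855 + 2.14 = 1.285
w_new = 0.77 - 0.1·1.285 = 0.77 - 0.1285 = 0.6415

v_new=1.285, w_new=0.6415


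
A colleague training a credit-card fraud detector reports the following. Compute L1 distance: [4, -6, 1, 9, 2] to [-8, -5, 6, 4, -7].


d = |4+ 8| + |-6+ 5| + |1-6| + |9-4| + |2+ 7|
  = 12 + 1 + 5 + 5 + 9
  = 32

32


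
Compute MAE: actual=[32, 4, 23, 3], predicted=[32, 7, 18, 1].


Absolute errors: |32-32|=0, |4-7|=3, |23-18|=5, |3-1|=2
Sum = 10
MAE = 10/4 = 5/2

5/2


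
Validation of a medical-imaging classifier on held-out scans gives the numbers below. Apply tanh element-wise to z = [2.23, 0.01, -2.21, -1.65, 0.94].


tanh(2.23) = 0.9771
tanh(0.01) = 0.01
tanh(-2.21) = -0.9762
tanh(-1.65) = -0.9289
tanh(0.94) = 0.7352
result = [0.9771, 0.01, -0.9762, -0.9289, 0.7352]

[0.9771, 0.01, -0.9762, -0.9289, 0.7352]


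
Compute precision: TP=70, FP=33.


Precision = TP/(TP+FP)
= 70/(70+33)
= 70/103 = 67.96%

67.96%


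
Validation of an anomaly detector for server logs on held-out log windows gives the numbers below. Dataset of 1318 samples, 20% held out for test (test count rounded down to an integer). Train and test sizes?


Test = ⌊1318·20/100⌋ = 263
Train = 1318 - 263 = 1055

Train: 1055, Test: 263


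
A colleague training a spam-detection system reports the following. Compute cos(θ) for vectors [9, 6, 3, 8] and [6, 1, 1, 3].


A·B = 9·6 + 6·1 + 3·1 + 8·3 = 87
‖A‖ = √190 = 13.784, ‖B‖ = √47 = 6.8557
cos = 87/(√190·√47) = 87/√8930 = 0.9206

0.9206


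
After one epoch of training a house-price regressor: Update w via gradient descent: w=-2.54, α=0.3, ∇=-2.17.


w_new = w - α·∇
= -2.54 - 0.3·-2.17
= -2.54 + 0.651
= -1.889

-1.889


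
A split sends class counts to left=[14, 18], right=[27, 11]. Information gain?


Parent = [41, 29], H_parent = 0.9787
H_left = 0.9887 (n=32), H_right = 0.868 (n=38)
H_children = (32/70)·0.9887 + (38/70)·0.868 = 0.9232
IG = 0.9787 - 0.9232 = 0.0555

0.0555


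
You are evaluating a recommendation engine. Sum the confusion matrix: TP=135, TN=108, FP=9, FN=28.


Total = TP + TN + FP + FN
= 135 + 108 + 9 + 28
= 280
(Predicted positive: 144, predicted negative: 136)

280


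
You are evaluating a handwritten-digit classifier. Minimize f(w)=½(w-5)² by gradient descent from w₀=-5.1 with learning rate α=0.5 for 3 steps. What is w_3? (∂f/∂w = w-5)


step 1: grad = -5.1-5 = -10.1; w = -5.1 - 0.5·(-10.1) = -0.05
step 2: grad = -0.05-5 = -5.05; w = -0.05 - 0.5·(-5.05) = 2.475
step 3: grad = 2.475-5 = -2.525; w = 2.475 - 0.5·(-2.525) = 3.7375

3.7375


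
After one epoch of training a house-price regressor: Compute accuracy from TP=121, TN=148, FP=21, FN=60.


Accuracy = (TP+TN)/(TP+TN+FP+FN)
= (121+148)/(350)
= 269/350 = 76.86%

76.86%


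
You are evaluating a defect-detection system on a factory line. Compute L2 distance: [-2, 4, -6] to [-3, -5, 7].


d = √((-2+ 3)² + (4+ 5)² + (-6-7)²)
  = √(1 + 81 + 169)
  = √251 = 15.843

15.843


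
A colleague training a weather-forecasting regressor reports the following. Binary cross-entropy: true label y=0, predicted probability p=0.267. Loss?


BCE = -[y·ln(p) + (1-y)·ln(1-p)]
= -0 - 1·ln(1-0.267)
= -ln(0.733) = 0.3106

0.3106


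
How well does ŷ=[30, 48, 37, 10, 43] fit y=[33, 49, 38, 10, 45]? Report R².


ȳ = 35
SS_res = Σ(y-ŷ)² = 15
SS_tot = Σ(y-ȳ)² = 934
R² = 1 - SS_res/SS_tot = 1 - 0.0161 = 0.9839

0.9839


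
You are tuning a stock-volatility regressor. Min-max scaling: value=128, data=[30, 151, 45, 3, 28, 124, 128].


min=3, max=151
(128-3)/(151-3) = 125/148 = 0.8446

0.8446


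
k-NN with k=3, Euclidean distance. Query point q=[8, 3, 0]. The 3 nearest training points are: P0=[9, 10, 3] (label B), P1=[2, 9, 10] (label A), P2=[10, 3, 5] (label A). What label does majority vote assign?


d(q,P0) = 7.6811  (label B)
d(q,P1) = 13.1149  (label A)
d(q,P2) = 5.3852  (label A)
Votes: A=2, B=1
Majority → A

A


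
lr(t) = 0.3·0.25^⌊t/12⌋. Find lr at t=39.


n_drops = ⌊39/12⌋ = 3
lr = 0.3·0.25^3 = 0.3·0.015625 = 0.0046875

0.0046875


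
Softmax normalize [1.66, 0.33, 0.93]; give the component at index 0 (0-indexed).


Exponentials: e^1.66=5.2593, e^0.33=1.391, e^0.93=2.5345
Sum = 9.1848
Softmax = [0.5726, 0.1514, 0.2759]
p[0] = 5.2593/9.1848 = 0.5726

0.5726


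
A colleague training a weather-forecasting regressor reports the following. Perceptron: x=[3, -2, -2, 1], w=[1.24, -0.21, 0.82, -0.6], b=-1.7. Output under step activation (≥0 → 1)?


z = (3)·(1.24) + (-2)·(-0.21) + (-2)·(0.82) + (1)·(-0.6) - 1.7
  = 0.2
step(z) = 1 (z≥0)

1


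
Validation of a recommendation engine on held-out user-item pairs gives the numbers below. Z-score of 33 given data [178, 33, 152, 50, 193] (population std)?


μ = 121.2, σ = 66.6015
z = (33 - 121.2)/66.6015 = -1.3243

-1.3243


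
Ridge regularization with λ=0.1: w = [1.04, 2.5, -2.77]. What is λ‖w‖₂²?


‖w‖₂² = (1.04)² + (2.5)² + (-2.77)²
     = 1.0816 + 6.25 + 7.6729
     = 15.0045
λ·‖w‖₂² = 0.1·15.0045 = 1.50045

1.50045


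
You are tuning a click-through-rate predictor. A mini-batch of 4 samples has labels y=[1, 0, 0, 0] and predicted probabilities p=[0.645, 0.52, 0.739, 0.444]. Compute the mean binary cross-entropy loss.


L[0] = -ln(0.645) = 0.4385
L[1] = -ln(1-0.52) = -ln(0.48) = 0.734
L[2] = -ln(1-0.739) = -ln(0.261) = 1.3432
L[3] = -ln(1-0.444) = -ln(0.556) = 0.587
mean = (0.4385 + 0.734 + 1.3432 + 0.587)/4 = 0.7757

0.7757


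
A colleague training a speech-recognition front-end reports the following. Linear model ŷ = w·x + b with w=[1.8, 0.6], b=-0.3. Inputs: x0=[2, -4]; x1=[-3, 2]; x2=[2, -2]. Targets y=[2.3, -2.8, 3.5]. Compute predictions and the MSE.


ŷ0 = (1.8)·(2) + (0.6)·(-4) - 0.3 = 0.9
ŷ1 = (1.8)·(-3) + (0.6)·(2) - 0.3 = -4.5
ŷ2 = (1.8)·(2) + (0.6)·(-2) - 0.3 = 2.1
errors² = [1.96, 2.89, 1.96]
MSE = 6.8100/3 = 2.27

2.27


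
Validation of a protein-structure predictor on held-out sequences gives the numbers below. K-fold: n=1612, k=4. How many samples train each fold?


Fold size = 1612/4 = 403
Training per fold = 1612 - 403 = 1209

1209
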